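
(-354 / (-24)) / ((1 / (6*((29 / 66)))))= 1711 / 44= 38.89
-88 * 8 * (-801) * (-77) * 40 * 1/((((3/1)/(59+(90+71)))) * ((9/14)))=-594379878400/3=-198126626133.33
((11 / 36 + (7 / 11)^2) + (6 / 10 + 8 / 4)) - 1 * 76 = -72.69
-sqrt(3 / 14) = -sqrt(42) / 14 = -0.46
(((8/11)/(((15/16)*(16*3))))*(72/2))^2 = 1024/3025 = 0.34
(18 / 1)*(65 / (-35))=-234 / 7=-33.43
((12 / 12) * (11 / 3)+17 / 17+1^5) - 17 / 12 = 17 / 4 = 4.25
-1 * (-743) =743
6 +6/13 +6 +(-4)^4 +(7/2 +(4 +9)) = 7409/26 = 284.96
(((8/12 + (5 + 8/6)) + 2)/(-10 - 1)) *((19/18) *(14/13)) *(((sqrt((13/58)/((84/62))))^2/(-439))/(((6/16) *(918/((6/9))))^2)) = 9424/7169466634803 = 0.00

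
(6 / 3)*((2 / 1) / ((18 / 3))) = 0.67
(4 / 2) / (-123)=-2 / 123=-0.02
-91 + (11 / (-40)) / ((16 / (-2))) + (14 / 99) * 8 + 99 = 9.17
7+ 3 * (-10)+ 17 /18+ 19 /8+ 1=-1345 /72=-18.68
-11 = -11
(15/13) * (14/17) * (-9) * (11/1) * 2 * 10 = -415800/221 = -1881.45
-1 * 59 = -59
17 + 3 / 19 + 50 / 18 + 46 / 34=61886 / 2907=21.29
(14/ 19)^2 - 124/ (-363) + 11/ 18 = 1175963/ 786258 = 1.50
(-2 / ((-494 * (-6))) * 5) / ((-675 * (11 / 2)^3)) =0.00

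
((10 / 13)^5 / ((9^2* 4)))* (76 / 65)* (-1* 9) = -380000 / 43441281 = -0.01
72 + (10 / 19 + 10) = 1568 / 19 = 82.53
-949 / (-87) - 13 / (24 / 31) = -1365 / 232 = -5.88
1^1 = 1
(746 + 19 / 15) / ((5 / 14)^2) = 2196964 / 375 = 5858.57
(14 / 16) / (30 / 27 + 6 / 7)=441 / 992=0.44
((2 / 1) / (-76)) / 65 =-1 / 2470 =-0.00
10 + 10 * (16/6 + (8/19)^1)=2330/57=40.88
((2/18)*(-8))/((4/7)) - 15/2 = -9.06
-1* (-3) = 3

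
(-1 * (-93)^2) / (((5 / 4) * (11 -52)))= 34596 / 205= 168.76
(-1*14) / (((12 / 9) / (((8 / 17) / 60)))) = -7 / 85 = -0.08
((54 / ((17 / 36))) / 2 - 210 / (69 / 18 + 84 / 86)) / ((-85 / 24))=-402624 / 105485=-3.82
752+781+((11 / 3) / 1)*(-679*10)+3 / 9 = -23363.33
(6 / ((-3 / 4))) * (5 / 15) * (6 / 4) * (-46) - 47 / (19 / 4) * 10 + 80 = 3136 / 19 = 165.05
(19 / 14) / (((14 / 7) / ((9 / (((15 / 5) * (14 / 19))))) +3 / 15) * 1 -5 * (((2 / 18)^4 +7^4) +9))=-11842605 / 105143841404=-0.00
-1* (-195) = 195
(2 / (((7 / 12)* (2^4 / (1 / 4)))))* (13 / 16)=0.04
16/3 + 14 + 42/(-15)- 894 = -13162/15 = -877.47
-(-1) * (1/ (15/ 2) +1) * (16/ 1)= 18.13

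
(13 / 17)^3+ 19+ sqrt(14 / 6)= sqrt(21) / 3+ 95544 / 4913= 20.97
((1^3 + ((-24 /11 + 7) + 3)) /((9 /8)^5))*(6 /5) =6356992 /1082565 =5.87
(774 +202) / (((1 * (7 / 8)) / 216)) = 1686528 / 7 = 240932.57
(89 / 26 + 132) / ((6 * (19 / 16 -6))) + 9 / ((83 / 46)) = 10610 / 35607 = 0.30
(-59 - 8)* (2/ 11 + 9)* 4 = -27068/ 11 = -2460.73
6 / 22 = 3 / 11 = 0.27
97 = 97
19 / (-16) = -19 / 16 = -1.19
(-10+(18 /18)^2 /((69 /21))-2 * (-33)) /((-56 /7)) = -1295 /184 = -7.04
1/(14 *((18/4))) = 1/63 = 0.02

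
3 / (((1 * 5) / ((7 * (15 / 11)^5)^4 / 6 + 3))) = 798406250392032962105556243 / 6727499949325600092010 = 118678.00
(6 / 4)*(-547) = -1641 / 2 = -820.50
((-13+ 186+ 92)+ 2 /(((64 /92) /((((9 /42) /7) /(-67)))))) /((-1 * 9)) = -13919851 /472752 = -29.44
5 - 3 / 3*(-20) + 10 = 35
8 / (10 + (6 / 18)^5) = 1944 / 2431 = 0.80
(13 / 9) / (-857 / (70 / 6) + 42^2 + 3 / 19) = 8645 / 10118844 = 0.00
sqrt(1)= 1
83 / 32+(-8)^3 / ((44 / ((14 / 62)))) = -0.03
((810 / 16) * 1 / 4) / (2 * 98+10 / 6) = 1215 / 18976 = 0.06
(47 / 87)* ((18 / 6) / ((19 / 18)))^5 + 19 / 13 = 101.64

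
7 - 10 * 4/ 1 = -33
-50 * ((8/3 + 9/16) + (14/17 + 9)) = -266275/408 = -652.63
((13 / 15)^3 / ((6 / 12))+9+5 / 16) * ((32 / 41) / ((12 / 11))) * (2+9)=69354659 / 830250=83.53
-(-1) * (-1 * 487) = -487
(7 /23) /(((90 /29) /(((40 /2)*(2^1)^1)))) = 812 /207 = 3.92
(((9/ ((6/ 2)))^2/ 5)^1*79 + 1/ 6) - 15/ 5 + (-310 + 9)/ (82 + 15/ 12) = 452051/ 3330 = 135.75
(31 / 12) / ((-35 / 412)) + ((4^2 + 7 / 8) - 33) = -46.53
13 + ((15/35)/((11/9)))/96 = 13.00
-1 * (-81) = 81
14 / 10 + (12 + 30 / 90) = 206 / 15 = 13.73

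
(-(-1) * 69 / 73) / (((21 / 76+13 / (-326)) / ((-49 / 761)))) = -41883828 / 162714737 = -0.26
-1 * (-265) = 265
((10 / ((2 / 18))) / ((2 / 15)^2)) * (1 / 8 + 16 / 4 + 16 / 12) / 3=147375 / 16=9210.94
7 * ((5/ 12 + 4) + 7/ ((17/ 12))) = 13363/ 204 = 65.50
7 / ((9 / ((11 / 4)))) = 77 / 36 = 2.14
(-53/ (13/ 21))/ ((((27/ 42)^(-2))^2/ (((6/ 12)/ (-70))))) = 1043199/ 9988160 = 0.10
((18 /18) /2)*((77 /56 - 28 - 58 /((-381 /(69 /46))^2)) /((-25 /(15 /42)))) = 0.19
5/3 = 1.67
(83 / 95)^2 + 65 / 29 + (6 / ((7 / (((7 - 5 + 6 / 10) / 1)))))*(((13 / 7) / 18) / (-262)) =30278794379 / 10080076650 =3.00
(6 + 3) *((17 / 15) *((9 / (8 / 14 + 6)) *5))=3213 / 46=69.85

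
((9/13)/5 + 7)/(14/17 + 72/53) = 209032/63895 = 3.27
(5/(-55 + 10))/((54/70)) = -35/243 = -0.14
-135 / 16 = -8.44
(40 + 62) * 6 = 612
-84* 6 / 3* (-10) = 1680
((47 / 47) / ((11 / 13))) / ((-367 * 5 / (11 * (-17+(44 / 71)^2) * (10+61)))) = 1088893 / 130285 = 8.36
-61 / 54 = -1.13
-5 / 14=-0.36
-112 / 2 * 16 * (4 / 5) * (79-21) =-207872 / 5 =-41574.40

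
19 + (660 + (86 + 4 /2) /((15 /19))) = 11857 /15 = 790.47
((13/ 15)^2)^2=28561/ 50625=0.56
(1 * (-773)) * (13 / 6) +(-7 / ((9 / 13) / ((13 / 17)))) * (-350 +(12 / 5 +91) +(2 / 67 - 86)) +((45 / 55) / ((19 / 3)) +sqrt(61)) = sqrt(61) +20868776219 / 21424590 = 981.87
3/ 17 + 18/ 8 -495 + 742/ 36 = -288841/ 612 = -471.96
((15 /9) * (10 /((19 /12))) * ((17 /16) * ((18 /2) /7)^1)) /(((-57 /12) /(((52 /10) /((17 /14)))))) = -4680 /361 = -12.96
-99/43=-2.30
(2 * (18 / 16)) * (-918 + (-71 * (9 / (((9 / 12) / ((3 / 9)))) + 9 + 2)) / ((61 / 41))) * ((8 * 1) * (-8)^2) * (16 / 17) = -1836988416 / 1037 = -1771444.95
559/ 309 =1.81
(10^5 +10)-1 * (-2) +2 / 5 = 500062 / 5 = 100012.40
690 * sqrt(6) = 1690.15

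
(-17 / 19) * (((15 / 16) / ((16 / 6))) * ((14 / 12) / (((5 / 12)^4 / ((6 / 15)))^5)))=-171081539662968577327104 / 1132488250732421875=-151066.94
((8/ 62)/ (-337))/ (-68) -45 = -45.00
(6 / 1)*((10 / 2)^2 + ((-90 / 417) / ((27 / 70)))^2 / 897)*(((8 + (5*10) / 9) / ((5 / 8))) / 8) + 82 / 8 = 7023336550691 / 16845670764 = 416.92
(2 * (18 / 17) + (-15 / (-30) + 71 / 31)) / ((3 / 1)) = 5173 / 3162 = 1.64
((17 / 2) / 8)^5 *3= 4259571 / 1048576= 4.06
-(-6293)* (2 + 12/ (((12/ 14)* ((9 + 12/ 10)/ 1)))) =1082396/ 51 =21223.45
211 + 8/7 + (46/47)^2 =3295177/15463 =213.10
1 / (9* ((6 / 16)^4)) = 4096 / 729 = 5.62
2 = 2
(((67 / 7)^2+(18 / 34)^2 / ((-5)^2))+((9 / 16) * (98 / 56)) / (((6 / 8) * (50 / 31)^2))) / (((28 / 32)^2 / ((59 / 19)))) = 3078913438919 / 8239931875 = 373.66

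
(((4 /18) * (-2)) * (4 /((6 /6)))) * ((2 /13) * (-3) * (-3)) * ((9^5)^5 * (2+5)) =-160809149242974979884535776 /13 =-12369934557151921529579680.00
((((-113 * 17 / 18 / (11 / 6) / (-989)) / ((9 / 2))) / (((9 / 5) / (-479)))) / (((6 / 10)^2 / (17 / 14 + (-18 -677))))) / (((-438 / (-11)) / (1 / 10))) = 223437609175 / 13263166476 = 16.85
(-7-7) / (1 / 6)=-84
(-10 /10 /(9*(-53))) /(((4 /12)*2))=1 /318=0.00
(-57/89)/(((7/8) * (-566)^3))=57/14120411501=0.00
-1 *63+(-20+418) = 335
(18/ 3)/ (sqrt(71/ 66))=6 * sqrt(4686)/ 71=5.78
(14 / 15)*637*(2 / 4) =4459 / 15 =297.27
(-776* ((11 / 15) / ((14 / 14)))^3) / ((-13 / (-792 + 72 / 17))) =-512296576 / 27625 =-18544.67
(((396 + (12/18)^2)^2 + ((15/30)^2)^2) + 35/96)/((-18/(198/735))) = -896238365/381024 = -2352.18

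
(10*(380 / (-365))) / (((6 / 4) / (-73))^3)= 32400320 / 27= 1200011.85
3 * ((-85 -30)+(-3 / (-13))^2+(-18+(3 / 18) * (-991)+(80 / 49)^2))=-719301487 / 811538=-886.34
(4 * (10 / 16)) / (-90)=-0.03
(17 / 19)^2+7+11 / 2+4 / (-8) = 4621 / 361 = 12.80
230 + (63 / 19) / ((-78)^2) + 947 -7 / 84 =22674487 / 19266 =1176.92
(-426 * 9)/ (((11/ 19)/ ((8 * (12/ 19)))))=-368064/ 11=-33460.36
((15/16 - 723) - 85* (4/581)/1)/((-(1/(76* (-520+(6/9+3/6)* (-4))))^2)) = 6008131043768788/5229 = 1149001920781.94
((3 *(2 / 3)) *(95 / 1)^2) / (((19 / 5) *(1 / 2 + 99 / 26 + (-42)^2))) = 2.69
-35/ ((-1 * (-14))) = -5/ 2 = -2.50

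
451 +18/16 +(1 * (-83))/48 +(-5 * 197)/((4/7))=-1273.35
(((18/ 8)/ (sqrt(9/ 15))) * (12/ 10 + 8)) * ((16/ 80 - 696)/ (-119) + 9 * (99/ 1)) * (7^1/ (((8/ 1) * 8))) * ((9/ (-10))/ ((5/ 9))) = -372803067 * sqrt(15)/ 340000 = -4246.65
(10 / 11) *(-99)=-90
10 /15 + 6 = 20 /3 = 6.67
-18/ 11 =-1.64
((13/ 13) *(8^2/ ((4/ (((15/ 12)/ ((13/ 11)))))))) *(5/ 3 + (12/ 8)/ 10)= 1199/ 39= 30.74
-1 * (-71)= 71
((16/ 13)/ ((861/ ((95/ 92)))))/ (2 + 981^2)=380/ 247749768357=0.00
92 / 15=6.13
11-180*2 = -349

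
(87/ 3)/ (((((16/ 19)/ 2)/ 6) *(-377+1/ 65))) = -35815/ 32672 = -1.10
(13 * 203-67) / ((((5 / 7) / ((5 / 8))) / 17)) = 76517 / 2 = 38258.50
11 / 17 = 0.65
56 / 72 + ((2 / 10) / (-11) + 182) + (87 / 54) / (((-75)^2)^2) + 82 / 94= 183.63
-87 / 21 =-29 / 7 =-4.14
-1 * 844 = -844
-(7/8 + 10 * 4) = -327/8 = -40.88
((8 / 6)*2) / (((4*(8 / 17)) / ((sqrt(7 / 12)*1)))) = 1.08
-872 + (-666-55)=-1593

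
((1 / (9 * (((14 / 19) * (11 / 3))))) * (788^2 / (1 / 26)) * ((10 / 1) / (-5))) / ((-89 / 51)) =5214687712 / 6853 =760935.02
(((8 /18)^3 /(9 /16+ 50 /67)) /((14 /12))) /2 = 68608 /2386503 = 0.03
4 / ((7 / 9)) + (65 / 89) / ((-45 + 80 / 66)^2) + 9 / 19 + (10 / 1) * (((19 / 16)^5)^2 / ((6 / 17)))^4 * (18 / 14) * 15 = 2083479505257667009611281454972268714313544185340224189802438792079 / 173387540191581032847189512079683127736847322111541499658240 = 12016316.18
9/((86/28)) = 126/43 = 2.93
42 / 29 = 1.45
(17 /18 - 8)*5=-635 /18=-35.28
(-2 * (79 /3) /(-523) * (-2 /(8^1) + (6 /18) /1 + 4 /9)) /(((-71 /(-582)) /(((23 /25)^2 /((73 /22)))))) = 1694457886 /15247738125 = 0.11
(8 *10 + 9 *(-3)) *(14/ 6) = 371/ 3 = 123.67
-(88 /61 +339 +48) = -23695 /61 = -388.44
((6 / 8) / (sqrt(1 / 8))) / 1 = 3* sqrt(2) / 2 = 2.12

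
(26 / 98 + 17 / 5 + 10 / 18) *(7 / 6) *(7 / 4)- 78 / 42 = 51109 / 7560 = 6.76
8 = 8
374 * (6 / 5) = 2244 / 5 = 448.80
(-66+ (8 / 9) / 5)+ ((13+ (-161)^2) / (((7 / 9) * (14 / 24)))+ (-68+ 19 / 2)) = 251530219 / 4410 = 57036.33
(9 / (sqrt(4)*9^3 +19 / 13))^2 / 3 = 4563 / 359974729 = 0.00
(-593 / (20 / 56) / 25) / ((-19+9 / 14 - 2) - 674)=116228 / 1215125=0.10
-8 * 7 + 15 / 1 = -41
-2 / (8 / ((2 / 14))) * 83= -83 / 28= -2.96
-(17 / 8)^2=-289 / 64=-4.52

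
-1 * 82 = -82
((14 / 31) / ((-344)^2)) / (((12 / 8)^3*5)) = 7 / 30952260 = 0.00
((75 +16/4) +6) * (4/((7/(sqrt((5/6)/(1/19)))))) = 170 * sqrt(570)/21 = 193.27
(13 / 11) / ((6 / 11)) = 13 / 6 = 2.17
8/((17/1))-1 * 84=-1420/17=-83.53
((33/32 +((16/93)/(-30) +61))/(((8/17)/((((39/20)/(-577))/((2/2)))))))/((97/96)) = -611908999/1388031200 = -0.44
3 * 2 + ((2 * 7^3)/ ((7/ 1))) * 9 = 888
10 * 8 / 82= 40 / 41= 0.98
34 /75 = 0.45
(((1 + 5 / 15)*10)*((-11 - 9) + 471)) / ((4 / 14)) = 63140 / 3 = 21046.67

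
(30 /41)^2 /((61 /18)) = 16200 /102541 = 0.16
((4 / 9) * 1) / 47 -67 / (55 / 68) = -1926968 / 23265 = -82.83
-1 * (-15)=15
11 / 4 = 2.75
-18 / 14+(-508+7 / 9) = -32036 / 63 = -508.51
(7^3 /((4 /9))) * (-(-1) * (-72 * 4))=-222264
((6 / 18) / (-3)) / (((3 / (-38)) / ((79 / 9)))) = 3002 / 243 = 12.35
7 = 7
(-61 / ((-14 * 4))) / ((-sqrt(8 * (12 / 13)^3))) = -793 * sqrt(78) / 16128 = -0.43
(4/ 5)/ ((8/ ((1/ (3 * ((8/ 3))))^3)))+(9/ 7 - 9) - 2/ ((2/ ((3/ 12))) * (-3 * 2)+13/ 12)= -154794139/ 20177920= -7.67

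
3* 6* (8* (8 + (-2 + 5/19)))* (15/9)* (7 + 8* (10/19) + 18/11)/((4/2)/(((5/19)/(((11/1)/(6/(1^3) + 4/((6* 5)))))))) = 1416.75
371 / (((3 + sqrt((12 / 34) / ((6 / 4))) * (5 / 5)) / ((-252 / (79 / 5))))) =-23840460 / 11771 + 934920 * sqrt(17) / 11771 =-1697.87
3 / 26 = 0.12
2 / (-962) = -1 / 481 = -0.00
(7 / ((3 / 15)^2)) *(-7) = -1225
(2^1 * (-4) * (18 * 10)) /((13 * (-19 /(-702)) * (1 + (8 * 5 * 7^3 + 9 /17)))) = -660960 /2216027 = -0.30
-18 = -18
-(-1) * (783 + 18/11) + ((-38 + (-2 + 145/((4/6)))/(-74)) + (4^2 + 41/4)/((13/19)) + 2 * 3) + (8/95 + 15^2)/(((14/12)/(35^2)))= 23838090988/100529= 237126.51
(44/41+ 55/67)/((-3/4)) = -20812/8241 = -2.53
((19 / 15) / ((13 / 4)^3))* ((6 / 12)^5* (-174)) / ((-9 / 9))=2204 / 10985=0.20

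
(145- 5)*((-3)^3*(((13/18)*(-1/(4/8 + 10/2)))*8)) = 43680/11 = 3970.91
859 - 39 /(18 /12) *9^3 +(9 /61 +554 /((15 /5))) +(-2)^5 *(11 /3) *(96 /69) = -76071076 /4209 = -18073.43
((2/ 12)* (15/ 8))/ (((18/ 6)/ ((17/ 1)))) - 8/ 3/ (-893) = 76033/ 42864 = 1.77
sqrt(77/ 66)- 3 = -3+sqrt(42)/ 6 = -1.92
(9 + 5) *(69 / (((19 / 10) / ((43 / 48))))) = 455.46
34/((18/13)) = 221/9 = 24.56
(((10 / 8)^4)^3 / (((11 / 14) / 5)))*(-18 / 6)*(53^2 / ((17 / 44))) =-72008056640625 / 35651584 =-2019771.59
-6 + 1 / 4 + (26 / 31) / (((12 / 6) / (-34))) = -20.01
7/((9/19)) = 133/9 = 14.78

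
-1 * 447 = -447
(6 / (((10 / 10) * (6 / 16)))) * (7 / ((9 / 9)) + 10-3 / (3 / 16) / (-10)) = 1488 / 5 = 297.60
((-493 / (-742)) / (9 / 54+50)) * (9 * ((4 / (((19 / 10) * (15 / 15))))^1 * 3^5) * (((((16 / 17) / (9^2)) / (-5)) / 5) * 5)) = -300672 / 2121749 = -0.14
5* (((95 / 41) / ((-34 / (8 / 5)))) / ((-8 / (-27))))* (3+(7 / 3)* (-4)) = 16245 / 1394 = 11.65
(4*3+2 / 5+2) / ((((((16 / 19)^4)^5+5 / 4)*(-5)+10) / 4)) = 43303649423092943838745652352 / 2698355427354483947031052475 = 16.05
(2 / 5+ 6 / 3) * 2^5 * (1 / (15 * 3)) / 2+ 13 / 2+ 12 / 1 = 2903 / 150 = 19.35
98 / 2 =49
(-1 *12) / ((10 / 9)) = -54 / 5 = -10.80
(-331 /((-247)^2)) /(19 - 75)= 331 /3416504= 0.00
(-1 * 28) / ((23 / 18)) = -21.91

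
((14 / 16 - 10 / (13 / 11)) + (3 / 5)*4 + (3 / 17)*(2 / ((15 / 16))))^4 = 3268992155912064481 / 6106734799360000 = 535.31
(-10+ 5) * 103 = -515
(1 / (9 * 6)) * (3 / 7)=1 / 126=0.01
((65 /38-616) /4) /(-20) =23343 /3040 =7.68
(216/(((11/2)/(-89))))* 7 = -269136/11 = -24466.91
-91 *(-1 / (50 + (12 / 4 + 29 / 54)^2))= 265356 / 182281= 1.46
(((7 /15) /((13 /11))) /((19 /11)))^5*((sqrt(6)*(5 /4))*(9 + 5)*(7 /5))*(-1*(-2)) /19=21360584468181343*sqrt(6) /13264615404607246875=0.00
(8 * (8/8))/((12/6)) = 4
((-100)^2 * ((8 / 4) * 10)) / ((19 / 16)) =3200000 / 19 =168421.05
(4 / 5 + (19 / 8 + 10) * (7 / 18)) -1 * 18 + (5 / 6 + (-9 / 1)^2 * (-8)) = -158293 / 240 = -659.55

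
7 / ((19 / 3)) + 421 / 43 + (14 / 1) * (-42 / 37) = -151022 / 30229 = -5.00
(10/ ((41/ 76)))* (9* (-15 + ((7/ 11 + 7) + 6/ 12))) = -516420/ 451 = -1145.06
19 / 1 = 19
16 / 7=2.29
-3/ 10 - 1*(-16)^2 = -256.30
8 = 8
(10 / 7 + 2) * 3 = 72 / 7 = 10.29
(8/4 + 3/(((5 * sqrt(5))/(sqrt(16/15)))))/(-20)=-1/10 - sqrt(3)/125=-0.11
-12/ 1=-12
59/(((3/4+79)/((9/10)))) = 1062/1595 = 0.67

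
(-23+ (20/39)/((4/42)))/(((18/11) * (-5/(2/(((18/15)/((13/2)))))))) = 2519/108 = 23.32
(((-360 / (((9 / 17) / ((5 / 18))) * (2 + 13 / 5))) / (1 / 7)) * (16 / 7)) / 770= -13600 / 15939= -0.85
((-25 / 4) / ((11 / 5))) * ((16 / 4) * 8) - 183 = -3013 / 11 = -273.91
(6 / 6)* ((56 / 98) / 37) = 4 / 259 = 0.02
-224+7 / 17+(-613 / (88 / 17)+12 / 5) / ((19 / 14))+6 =-21536651 / 71060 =-303.08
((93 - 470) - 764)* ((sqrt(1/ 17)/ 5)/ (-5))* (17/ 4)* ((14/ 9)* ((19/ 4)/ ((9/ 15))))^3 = 13421794085* sqrt(17)/ 629856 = 87860.52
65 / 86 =0.76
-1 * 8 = -8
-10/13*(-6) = 60/13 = 4.62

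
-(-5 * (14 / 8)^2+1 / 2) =237 / 16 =14.81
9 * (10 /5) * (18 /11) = 324 /11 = 29.45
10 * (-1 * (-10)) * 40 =4000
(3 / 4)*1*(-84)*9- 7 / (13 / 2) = -7385 / 13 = -568.08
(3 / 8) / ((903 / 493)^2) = 243049 / 2174424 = 0.11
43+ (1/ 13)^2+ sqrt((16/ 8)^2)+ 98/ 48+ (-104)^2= 44060521/ 4056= 10863.05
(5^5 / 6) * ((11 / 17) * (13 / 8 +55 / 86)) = 26778125 / 35088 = 763.17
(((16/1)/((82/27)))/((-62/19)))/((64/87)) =-44631/20336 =-2.19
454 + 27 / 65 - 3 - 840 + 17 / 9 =-386.70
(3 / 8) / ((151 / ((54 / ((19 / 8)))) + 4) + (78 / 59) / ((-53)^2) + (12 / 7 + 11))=187938954 / 11705319209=0.02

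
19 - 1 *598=-579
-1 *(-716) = 716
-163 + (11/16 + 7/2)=-158.81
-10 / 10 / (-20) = 1 / 20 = 0.05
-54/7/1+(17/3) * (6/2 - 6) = -173/7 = -24.71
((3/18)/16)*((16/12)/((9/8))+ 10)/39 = 151/50544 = 0.00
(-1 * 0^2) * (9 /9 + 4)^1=0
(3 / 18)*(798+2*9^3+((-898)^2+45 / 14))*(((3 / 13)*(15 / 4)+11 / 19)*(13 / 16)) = 16155473695 / 102144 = 158163.71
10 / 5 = 2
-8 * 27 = -216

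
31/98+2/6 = 191/294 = 0.65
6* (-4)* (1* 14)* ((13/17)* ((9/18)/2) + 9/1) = -52500/17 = -3088.24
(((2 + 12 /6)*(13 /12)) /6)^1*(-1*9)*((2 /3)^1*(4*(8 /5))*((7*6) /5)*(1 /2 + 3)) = -20384 /25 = -815.36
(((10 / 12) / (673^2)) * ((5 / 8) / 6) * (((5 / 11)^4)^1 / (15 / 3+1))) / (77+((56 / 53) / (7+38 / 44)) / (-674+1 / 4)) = 5014296875 / 283154993334001495872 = 0.00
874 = 874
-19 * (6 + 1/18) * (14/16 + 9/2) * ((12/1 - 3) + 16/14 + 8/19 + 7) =-684302/63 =-10861.94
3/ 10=0.30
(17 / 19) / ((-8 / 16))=-34 / 19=-1.79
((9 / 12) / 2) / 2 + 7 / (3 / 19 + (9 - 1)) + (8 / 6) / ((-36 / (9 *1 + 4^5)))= -2491829 / 66960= -37.21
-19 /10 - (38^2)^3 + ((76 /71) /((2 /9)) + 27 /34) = -18171001055044 /6035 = -3010936380.29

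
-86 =-86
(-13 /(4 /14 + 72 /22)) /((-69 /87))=29029 /6302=4.61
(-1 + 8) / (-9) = -7 / 9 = -0.78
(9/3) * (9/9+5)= 18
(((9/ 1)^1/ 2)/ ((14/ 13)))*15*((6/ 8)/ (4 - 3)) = 47.01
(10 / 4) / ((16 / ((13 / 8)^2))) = 0.41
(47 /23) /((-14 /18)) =-2.63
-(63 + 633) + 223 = -473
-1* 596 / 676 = -149 / 169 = -0.88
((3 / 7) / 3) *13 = 13 / 7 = 1.86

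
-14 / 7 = -2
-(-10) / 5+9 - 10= 1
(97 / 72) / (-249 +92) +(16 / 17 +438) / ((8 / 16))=168699247 / 192168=877.87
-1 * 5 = -5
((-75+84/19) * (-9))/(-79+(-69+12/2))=-12069/2698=-4.47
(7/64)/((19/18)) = 63/608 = 0.10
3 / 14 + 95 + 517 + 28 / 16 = 17191 / 28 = 613.96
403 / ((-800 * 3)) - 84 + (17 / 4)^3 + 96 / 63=-65839 / 11200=-5.88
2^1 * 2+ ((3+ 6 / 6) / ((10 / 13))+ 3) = 61 / 5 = 12.20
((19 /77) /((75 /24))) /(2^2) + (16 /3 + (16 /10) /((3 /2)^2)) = 105062 /17325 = 6.06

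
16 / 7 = 2.29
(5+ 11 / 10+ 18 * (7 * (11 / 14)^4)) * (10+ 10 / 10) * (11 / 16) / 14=89846977 / 3073280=29.23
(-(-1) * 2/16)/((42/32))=0.10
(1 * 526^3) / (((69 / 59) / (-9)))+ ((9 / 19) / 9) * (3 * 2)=-489422689950 / 437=-1119960388.90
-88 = -88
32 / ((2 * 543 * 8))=2 / 543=0.00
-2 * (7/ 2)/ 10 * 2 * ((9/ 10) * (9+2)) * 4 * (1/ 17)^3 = -1386/ 122825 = -0.01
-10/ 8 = -5/ 4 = -1.25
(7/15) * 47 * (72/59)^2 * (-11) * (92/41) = -575334144/713605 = -806.24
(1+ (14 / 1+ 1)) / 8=2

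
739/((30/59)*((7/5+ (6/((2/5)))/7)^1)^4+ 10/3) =39257250375/4432658518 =8.86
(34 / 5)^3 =39304 / 125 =314.43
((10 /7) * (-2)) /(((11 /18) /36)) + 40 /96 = -155135 /924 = -167.90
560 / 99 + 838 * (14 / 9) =43204 / 33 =1309.21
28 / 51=0.55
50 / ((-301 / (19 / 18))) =-475 / 2709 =-0.18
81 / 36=9 / 4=2.25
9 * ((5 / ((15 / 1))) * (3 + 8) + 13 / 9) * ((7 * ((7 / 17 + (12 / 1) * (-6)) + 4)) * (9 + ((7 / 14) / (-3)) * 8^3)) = 28241654 / 17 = 1661273.76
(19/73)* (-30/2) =-285/73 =-3.90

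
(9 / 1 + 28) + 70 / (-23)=781 / 23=33.96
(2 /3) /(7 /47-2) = -94 /261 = -0.36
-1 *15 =-15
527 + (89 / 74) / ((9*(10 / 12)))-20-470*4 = -761926 / 555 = -1372.84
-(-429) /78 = 11 /2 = 5.50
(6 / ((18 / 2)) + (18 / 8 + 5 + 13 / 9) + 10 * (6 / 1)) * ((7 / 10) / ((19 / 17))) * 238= 35360017 / 3420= 10339.19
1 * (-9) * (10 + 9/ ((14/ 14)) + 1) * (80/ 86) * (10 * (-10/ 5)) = 144000/ 43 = 3348.84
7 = 7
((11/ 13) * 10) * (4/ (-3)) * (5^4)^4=-67138671875000/ 39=-1721504407051.28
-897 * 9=-8073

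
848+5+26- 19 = 860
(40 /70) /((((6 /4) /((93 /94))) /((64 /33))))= 7936 /10857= 0.73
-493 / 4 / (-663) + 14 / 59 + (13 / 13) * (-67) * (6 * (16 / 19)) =-59126123 / 174876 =-338.10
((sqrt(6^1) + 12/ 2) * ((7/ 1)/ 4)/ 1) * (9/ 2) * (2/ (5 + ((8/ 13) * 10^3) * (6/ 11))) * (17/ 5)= 153153 * sqrt(6)/ 974300 + 459459/ 487150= 1.33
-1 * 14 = -14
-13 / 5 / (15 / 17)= -221 / 75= -2.95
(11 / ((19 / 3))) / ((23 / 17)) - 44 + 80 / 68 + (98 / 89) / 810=-11123086934 / 267778305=-41.54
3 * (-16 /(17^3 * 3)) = -16 /4913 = -0.00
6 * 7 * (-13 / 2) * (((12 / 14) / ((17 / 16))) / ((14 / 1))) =-1872 / 119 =-15.73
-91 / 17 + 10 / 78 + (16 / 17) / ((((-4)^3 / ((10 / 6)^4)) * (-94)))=-5.22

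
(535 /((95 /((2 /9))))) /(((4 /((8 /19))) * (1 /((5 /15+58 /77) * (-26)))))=-2793128 /750519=-3.72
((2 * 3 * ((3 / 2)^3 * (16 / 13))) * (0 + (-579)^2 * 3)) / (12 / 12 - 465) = -81463563 / 1508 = -54020.93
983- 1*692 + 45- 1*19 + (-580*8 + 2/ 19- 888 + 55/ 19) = -5208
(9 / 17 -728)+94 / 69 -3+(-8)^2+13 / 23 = -779509 / 1173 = -664.54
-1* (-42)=42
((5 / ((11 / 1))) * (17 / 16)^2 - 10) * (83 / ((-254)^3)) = 2217345 / 46145972224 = 0.00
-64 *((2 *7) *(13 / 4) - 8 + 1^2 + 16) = -3488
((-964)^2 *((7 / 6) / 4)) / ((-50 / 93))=-12603577 / 25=-504143.08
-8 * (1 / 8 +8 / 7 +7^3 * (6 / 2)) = -57695 / 7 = -8242.14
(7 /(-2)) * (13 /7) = -13 /2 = -6.50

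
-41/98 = -0.42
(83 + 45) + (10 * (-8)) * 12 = -832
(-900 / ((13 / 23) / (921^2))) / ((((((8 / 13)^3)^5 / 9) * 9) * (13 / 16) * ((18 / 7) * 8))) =-1034067110245950089816325 / 8796093022208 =-117559819755.79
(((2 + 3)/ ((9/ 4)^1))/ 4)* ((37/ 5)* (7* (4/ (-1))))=-1036/ 9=-115.11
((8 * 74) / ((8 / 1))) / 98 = 37 / 49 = 0.76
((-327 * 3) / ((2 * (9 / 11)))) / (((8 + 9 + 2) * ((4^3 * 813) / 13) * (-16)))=0.00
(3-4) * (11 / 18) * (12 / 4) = -11 / 6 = -1.83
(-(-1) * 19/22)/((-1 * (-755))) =0.00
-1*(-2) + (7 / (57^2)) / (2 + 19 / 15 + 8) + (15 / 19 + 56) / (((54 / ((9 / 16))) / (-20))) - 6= -7726643 / 488072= -15.83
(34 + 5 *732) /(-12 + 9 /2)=-492.53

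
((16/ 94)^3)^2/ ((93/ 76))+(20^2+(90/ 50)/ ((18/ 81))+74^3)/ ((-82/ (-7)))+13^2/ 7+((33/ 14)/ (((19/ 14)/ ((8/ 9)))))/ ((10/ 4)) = 3788458445829216174179/ 109329053811608820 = 34651.89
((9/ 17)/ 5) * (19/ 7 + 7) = 36/ 35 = 1.03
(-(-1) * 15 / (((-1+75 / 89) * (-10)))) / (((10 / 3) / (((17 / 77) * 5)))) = 13617 / 4312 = 3.16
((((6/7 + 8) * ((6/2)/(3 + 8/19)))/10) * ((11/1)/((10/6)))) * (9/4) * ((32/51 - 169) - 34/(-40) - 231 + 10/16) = -141995040363/30940000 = -4589.37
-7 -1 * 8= -15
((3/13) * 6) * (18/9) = 36/13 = 2.77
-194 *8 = -1552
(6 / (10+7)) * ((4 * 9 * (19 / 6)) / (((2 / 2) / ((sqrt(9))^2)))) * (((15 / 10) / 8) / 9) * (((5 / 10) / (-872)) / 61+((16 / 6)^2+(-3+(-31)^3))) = -1625619223329 / 7234112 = -224715.79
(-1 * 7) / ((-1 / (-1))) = -7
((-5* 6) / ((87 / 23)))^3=-12167000 / 24389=-498.87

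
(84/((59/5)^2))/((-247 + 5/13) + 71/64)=-582400/237010847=-0.00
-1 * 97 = -97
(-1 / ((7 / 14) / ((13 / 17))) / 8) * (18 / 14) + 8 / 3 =3457 / 1428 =2.42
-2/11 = -0.18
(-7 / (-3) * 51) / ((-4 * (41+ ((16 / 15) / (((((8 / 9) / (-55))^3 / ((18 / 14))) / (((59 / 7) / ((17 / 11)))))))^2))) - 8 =-17844857118607473565704 / 2230607139823291866401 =-8.00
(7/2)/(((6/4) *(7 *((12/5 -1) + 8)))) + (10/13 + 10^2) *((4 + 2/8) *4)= 3140135/1833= 1713.11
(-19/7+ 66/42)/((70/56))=-32/35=-0.91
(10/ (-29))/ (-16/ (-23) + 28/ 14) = -115/ 899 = -0.13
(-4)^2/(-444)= -4/111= -0.04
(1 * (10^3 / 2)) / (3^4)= 500 / 81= 6.17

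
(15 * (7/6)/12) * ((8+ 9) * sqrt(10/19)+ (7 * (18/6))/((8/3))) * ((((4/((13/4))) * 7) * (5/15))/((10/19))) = 160.80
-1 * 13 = -13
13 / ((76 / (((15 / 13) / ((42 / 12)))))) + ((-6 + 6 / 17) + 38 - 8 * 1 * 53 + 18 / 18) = -1766251 / 4522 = -390.59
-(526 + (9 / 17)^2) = -152095 / 289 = -526.28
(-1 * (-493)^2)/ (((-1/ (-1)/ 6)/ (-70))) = 102080580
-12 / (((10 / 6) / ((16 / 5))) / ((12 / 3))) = -2304 / 25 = -92.16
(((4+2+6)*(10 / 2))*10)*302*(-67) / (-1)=12140400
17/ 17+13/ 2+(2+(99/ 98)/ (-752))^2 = 62428480969/ 5431100416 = 11.49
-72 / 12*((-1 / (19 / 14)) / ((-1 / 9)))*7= -5292 / 19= -278.53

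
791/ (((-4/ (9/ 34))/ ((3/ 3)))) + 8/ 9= -62983/ 1224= -51.46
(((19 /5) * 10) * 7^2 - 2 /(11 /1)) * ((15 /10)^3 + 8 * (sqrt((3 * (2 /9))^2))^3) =3176960 /297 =10696.84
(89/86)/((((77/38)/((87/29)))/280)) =202920/473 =429.01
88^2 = 7744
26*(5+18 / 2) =364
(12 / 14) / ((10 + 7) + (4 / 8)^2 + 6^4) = 8 / 12257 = 0.00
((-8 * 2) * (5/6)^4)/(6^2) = -0.21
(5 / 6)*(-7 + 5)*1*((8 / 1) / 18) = -0.74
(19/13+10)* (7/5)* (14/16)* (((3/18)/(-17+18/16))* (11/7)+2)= 551747/19812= 27.85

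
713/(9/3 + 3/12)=2852/13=219.38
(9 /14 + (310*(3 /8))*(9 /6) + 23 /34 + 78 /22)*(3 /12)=1876999 /41888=44.81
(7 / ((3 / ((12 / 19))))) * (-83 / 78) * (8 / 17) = -9296 / 12597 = -0.74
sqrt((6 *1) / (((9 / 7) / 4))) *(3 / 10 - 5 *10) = -497 *sqrt(42) / 15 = -214.73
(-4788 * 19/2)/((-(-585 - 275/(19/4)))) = -123462/1745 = -70.75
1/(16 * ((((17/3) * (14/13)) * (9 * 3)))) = 13/34272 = 0.00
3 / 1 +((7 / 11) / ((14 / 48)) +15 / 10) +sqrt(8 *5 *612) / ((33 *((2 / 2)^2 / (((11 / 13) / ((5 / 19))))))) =147 / 22 +76 *sqrt(170) / 65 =21.93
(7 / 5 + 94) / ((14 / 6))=1431 / 35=40.89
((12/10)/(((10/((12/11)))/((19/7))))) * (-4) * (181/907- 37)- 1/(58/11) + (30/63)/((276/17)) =546526838399/10481087925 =52.14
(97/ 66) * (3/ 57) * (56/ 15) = 2716/ 9405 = 0.29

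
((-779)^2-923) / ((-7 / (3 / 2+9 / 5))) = -9997647 / 35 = -285647.06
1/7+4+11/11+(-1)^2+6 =85/7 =12.14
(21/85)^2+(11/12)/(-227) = 1121809/19680900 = 0.06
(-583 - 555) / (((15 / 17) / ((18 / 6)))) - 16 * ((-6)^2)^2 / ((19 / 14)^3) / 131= -17667439954 / 4492645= -3932.53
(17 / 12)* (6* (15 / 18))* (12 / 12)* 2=85 / 6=14.17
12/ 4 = 3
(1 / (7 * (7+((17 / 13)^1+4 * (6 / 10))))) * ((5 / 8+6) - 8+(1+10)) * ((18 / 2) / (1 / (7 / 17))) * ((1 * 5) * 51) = 225225 / 1856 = 121.35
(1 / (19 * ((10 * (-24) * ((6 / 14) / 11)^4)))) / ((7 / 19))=-5021863 / 19440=-258.33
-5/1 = -5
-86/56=-43/28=-1.54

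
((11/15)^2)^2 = 14641/50625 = 0.29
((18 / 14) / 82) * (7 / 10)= 0.01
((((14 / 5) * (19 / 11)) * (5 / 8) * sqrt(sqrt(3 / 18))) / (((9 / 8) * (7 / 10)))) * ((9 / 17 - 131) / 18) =-17.78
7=7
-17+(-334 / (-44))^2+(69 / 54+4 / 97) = 17721379 / 422532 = 41.94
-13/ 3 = -4.33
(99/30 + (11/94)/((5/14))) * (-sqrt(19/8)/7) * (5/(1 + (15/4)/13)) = -3.10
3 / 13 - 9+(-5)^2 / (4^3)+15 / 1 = 5509 / 832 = 6.62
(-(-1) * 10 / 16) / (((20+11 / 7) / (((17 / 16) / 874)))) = 595 / 16892672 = 0.00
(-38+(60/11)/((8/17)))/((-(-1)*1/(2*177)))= -102837/11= -9348.82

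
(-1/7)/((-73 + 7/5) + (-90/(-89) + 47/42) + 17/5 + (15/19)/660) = 1116060/516155029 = 0.00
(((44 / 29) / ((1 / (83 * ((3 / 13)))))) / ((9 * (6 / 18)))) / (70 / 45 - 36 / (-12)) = 32868 / 15457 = 2.13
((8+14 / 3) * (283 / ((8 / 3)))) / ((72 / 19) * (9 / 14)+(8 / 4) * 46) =715141 / 50240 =14.23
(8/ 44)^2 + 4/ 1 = 488/ 121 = 4.03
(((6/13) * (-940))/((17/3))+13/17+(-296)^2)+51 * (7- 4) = 19380198/221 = 87693.20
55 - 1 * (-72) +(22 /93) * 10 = 12031 /93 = 129.37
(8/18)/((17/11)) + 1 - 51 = -7606/153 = -49.71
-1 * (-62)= 62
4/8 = 1/2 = 0.50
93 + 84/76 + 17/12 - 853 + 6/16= -345239/456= -757.10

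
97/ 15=6.47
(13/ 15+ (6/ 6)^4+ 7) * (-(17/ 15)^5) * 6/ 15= -6.63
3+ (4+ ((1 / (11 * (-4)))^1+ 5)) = 527 / 44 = 11.98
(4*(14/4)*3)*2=84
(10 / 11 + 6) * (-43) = -297.09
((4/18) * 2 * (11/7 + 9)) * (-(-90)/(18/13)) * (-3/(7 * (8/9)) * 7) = -7215/7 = -1030.71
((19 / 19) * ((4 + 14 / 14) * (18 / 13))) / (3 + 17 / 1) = 9 / 26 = 0.35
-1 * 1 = -1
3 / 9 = 1 / 3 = 0.33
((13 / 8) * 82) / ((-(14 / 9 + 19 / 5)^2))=-1079325 / 232324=-4.65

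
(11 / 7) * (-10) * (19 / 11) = -190 / 7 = -27.14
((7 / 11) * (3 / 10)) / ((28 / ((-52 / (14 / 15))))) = -0.38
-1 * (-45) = 45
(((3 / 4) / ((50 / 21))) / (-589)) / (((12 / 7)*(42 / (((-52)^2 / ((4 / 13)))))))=-15379 / 235600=-0.07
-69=-69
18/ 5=3.60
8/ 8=1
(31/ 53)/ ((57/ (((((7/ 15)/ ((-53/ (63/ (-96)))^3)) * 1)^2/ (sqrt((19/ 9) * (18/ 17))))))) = 4825138437 * sqrt(646)/ 22767123499408674940518400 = 0.00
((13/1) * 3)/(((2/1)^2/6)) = 117/2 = 58.50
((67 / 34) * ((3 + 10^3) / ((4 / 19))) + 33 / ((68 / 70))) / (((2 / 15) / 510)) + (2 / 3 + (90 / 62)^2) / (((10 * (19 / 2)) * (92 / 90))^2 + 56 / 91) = 687920747856325119 / 19087451192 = 36040471.88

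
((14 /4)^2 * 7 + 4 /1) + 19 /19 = 363 /4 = 90.75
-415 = -415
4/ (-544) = -1/ 136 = -0.01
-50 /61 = -0.82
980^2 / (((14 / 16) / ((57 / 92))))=15640800 / 23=680034.78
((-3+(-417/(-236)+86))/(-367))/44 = -20005/3810928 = -0.01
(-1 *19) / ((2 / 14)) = -133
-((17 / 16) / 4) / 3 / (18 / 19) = -323 / 3456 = -0.09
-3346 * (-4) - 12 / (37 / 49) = 494620 / 37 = 13368.11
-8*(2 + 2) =-32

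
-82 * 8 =-656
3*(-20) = -60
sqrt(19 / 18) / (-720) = -0.00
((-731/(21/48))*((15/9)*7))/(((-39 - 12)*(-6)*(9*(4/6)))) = -860/81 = -10.62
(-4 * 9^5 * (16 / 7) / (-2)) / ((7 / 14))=3779136 / 7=539876.57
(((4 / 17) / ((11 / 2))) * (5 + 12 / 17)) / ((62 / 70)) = 27160 / 98549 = 0.28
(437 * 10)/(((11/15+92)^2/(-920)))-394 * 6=-5478648684/1934881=-2831.52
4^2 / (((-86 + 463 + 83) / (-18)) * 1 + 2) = -36 / 53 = -0.68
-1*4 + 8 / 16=-7 / 2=-3.50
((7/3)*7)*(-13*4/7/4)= -91/3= -30.33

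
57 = 57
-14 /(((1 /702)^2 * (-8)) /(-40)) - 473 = -34496753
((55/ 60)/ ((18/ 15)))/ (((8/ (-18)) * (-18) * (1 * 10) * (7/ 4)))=11/ 2016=0.01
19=19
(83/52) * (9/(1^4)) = 747/52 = 14.37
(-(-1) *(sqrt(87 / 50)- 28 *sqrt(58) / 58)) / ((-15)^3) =-sqrt(174) / 33750+14 *sqrt(58) / 97875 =0.00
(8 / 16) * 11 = 11 / 2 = 5.50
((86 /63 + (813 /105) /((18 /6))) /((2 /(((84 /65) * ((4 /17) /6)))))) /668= 1243 /8304075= 0.00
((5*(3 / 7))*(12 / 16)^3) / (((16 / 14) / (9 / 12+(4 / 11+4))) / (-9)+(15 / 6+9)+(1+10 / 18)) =820125 / 11821472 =0.07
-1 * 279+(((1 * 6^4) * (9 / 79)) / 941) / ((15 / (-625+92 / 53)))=-5624686269 / 19699835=-285.52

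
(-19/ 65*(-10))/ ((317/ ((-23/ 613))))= -874/ 2526173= -0.00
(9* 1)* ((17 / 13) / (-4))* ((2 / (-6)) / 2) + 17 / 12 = 595 / 312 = 1.91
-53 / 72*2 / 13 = -53 / 468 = -0.11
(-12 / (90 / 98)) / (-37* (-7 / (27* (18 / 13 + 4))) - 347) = 3528 / 93209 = 0.04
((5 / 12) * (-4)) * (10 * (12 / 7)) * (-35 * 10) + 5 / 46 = 460005 / 46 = 10000.11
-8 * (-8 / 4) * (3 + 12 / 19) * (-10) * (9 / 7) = -99360 / 133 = -747.07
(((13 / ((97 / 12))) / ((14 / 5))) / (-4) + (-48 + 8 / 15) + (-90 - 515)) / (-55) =13293671 / 1120350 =11.87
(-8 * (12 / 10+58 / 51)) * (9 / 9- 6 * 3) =4768 / 15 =317.87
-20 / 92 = -5 / 23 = -0.22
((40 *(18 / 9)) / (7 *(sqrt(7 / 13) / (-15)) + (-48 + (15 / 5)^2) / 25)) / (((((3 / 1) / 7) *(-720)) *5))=0.03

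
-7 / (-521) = 7 / 521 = 0.01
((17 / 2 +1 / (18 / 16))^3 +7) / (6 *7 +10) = 4867633 / 303264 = 16.05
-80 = -80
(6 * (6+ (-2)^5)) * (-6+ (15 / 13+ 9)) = -648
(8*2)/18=8/9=0.89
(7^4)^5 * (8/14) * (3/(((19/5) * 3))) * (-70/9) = -15958453259522400200/171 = -93324288067382457.31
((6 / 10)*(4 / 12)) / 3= 1 / 15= 0.07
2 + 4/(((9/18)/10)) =82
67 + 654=721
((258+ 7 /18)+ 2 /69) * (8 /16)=106985 /828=129.21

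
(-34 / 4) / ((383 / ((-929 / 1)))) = 15793 / 766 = 20.62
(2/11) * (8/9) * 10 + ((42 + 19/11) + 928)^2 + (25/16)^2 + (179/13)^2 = 44497169932505/47114496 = 944447.54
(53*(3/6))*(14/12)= 371/12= 30.92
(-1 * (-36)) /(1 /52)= 1872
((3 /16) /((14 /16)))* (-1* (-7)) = 3 /2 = 1.50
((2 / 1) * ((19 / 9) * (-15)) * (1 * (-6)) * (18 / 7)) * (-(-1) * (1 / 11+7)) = 533520 / 77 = 6928.83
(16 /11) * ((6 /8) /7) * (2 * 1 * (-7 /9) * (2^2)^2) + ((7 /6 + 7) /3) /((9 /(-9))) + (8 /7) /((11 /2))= -8861 /1386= -6.39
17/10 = 1.70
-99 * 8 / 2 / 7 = -396 / 7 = -56.57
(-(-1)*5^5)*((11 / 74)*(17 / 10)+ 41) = 19079375 / 148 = 128914.70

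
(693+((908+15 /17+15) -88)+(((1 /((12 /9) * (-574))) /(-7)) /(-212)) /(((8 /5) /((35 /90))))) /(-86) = -607256219051 /34158308352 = -17.78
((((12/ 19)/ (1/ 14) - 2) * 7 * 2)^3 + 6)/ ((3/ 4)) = 24114436616/ 20577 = 1171912.16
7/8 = 0.88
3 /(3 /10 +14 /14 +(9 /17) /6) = 255 /118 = 2.16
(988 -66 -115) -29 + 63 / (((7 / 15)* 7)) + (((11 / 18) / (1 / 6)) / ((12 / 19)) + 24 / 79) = 15993989 / 19908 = 803.40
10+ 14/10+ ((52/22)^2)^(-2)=26120837/2284880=11.43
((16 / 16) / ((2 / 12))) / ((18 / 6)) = 2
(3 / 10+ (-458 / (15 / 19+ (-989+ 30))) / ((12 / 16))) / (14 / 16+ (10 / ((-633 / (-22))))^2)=136750881684 / 145284926845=0.94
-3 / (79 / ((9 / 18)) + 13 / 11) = -33 / 1751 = -0.02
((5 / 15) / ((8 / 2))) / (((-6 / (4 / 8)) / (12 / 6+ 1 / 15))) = -31 / 2160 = -0.01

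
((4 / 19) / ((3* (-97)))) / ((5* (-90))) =0.00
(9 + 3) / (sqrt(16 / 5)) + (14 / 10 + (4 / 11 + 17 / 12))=2099 / 660 + 3 * sqrt(5)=9.89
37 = 37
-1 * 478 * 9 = -4302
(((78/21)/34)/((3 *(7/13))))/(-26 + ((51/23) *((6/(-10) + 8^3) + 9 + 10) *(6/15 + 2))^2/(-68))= -4298125/7448352751686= -0.00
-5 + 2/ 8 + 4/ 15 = -269/ 60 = -4.48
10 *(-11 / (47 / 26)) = -2860 / 47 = -60.85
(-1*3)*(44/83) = -132/83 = -1.59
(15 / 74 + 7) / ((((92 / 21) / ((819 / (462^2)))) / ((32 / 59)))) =20787 / 6075289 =0.00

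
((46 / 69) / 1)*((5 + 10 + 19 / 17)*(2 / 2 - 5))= -2192 / 51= -42.98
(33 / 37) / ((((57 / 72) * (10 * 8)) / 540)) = 5346 / 703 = 7.60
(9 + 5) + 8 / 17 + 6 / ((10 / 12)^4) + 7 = 360317 / 10625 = 33.91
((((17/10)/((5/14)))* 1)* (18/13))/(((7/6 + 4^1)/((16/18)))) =11424/10075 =1.13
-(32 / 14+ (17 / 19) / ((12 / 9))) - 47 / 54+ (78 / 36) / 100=-2733089 / 718200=-3.81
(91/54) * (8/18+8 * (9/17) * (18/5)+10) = 894257/20655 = 43.29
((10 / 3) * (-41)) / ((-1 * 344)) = 205 / 516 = 0.40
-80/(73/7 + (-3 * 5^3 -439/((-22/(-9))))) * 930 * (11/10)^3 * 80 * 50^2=3050013120000/83801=36395903.63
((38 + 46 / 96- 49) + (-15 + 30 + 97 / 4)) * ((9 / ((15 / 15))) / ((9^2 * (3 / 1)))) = 1379 / 1296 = 1.06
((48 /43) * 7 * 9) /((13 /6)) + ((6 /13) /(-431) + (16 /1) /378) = 1479870766 /45535581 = 32.50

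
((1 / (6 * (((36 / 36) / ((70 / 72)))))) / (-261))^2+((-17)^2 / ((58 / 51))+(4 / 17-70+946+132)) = 68205481862201 / 54030307392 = 1262.36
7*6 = 42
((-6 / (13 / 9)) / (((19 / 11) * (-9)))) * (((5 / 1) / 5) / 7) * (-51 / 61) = -3366 / 105469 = -0.03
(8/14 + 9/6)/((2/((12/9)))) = 29/21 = 1.38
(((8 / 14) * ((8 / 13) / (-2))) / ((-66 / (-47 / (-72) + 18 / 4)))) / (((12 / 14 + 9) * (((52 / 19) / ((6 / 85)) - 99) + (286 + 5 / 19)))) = 7049 / 1144137852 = 0.00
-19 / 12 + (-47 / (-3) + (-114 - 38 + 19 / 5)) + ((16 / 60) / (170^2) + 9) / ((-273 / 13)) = -1224832579 / 9103500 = -134.55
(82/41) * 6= 12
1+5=6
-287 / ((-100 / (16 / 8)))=287 / 50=5.74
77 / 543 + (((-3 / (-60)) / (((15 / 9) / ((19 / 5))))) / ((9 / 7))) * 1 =62573 / 271500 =0.23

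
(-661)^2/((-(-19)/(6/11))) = 2621526/209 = 12543.19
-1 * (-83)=83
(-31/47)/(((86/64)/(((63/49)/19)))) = -8928/268793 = -0.03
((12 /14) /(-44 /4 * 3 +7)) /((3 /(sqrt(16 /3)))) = -4 * sqrt(3) /273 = -0.03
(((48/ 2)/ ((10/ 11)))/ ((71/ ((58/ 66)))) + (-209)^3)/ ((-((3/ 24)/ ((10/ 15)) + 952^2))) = 51854586864/ 5147807785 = 10.07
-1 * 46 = -46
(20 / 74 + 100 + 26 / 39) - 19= 9095 / 111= 81.94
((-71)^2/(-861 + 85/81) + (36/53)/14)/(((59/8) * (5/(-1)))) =150233283/952937615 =0.16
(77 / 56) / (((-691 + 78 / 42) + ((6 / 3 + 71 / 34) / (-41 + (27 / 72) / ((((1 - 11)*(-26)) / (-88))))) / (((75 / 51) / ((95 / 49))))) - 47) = -5763527 / 3086206952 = -0.00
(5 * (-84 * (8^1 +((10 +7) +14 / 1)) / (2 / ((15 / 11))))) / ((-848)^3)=61425 / 3353901056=0.00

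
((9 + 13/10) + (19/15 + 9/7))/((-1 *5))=-2699/1050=-2.57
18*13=234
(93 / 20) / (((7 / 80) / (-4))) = -1488 / 7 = -212.57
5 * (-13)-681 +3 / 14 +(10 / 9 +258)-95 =-73291 / 126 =-581.67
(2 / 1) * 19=38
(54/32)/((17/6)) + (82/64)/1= 1021/544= 1.88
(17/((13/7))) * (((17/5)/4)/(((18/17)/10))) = 34391/468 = 73.49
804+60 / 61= 49104 / 61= 804.98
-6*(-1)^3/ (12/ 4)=2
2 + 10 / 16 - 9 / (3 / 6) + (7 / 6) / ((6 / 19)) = -841 / 72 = -11.68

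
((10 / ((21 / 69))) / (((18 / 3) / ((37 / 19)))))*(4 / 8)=4255 / 798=5.33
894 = 894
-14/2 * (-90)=630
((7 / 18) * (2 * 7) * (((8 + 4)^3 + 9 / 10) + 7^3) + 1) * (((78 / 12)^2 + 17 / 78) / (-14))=-1345300325 / 39312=-34221.11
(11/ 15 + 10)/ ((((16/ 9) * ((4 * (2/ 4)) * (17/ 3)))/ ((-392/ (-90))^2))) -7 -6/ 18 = 2.77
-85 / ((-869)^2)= -85 / 755161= -0.00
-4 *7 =-28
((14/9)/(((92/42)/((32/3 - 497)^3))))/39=-152181533371/72657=-2094519.91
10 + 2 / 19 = 10.11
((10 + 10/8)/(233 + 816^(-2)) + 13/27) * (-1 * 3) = -2219131597/1396300041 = -1.59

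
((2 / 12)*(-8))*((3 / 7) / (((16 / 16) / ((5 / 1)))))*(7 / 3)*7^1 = -46.67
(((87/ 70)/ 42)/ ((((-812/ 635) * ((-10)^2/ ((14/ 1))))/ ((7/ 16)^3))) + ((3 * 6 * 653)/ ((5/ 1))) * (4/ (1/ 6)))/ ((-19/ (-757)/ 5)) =139949946288947/ 12451840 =11239298.47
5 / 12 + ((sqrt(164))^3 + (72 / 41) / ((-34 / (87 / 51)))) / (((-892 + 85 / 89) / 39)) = 4741790923 / 11275934964 - 1138488*sqrt(41) / 79303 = -91.50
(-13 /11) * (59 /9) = -767 /99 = -7.75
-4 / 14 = -0.29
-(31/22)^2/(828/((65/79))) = -62465/31659408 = -0.00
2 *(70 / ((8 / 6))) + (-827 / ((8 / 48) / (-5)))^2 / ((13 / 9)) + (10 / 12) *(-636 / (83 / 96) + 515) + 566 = 2758835954039 / 6474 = 426140864.08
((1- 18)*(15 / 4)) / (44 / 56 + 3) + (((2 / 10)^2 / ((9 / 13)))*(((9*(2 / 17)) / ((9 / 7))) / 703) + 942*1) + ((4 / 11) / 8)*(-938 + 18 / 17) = 251560748417 / 285031350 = 882.57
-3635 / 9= -403.89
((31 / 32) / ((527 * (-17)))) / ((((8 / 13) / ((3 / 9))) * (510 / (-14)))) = 91 / 56597760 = 0.00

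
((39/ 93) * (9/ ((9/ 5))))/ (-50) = -13/ 310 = -0.04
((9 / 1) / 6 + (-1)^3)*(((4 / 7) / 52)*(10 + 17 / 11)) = 127 / 2002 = 0.06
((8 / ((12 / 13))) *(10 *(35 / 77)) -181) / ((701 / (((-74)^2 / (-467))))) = 25589348 / 10803111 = 2.37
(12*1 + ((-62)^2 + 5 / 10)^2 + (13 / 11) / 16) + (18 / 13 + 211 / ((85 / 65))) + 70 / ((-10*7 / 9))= 14780346.06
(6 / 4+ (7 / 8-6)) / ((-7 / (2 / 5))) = 29 / 140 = 0.21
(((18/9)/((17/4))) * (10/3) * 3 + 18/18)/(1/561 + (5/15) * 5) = 1067/312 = 3.42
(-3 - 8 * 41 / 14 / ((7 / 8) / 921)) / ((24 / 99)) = -101735.89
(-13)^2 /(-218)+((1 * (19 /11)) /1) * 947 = 3920615 /2398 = 1634.95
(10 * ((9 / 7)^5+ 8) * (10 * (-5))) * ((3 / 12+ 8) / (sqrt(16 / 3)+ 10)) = -11973121875 / 2386594+ 798208125 * sqrt(3) / 1193297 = -3858.24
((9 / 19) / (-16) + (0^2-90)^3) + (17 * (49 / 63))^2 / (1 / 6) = -5975022355 / 8208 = -727951.07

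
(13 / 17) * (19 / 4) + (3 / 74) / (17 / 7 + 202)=4359541 / 1200132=3.63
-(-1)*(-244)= -244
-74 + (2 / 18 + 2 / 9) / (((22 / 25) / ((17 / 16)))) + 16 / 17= -1304327 / 17952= -72.66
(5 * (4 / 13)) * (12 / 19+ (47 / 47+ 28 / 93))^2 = 233244500 / 40589757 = 5.75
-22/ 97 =-0.23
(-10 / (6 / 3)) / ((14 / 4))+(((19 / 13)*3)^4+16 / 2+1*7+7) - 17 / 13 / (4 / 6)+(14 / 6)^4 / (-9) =384.91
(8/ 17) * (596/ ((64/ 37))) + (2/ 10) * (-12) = 27157/ 170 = 159.75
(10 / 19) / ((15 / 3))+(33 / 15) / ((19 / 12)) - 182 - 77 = -24463 / 95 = -257.51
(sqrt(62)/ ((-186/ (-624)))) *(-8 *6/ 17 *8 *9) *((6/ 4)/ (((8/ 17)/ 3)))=-202176 *sqrt(62)/ 31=-51352.76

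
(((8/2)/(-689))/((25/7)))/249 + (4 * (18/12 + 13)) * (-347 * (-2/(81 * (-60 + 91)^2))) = 57546551584/111287331675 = 0.52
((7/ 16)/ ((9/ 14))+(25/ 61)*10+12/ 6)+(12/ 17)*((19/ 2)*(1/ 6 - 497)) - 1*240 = -266171707/ 74664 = -3564.93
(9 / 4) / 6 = 3 / 8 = 0.38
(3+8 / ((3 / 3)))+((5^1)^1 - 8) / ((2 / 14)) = -10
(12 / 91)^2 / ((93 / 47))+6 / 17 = 1578618 / 4364087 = 0.36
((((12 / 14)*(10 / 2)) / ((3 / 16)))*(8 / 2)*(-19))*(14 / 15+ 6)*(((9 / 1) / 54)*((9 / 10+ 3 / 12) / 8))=-90896 / 315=-288.56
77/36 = 2.14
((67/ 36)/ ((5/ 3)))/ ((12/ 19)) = 1273/ 720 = 1.77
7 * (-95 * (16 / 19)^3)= -143360 / 361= -397.12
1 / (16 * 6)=1 / 96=0.01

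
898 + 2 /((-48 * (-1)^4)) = 21551 /24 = 897.96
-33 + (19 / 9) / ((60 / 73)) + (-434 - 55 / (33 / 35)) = -282293 / 540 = -522.76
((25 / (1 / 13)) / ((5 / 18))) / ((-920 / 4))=-117 / 23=-5.09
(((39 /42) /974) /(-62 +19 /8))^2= 676 /2644178444649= 0.00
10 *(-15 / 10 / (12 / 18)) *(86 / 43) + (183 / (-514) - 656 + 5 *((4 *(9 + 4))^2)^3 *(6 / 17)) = 304862794890431 / 8738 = 34889310470.41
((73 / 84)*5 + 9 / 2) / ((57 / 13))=9659 / 4788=2.02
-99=-99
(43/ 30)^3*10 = 79507/ 2700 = 29.45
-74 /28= -37 /14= -2.64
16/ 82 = 8/ 41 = 0.20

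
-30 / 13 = -2.31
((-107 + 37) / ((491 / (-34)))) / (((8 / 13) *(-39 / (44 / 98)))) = -935 / 10311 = -0.09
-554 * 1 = -554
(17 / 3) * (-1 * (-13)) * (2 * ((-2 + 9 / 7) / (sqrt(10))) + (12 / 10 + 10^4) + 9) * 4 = 44245084 / 15 - 884 * sqrt(10) / 21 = 2949539.15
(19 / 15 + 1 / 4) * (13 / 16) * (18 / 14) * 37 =18759 / 320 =58.62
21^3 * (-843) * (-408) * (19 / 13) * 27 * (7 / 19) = 602015157576 / 13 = 46308858275.08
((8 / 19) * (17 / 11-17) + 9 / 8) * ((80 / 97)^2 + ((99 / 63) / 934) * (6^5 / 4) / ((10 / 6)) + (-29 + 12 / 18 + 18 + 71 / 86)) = 2451265217969107 / 66341360334480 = 36.95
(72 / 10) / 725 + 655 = 2374411 / 3625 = 655.01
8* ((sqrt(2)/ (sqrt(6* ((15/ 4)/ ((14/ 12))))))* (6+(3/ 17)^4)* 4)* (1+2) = 5346208* sqrt(210)/ 417605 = 185.52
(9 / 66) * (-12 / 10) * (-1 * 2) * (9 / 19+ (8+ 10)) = 6318 / 1045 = 6.05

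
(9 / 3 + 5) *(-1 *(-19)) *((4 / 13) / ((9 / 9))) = 608 / 13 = 46.77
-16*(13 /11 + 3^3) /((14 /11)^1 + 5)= -4960 /69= -71.88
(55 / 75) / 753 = 11 / 11295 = 0.00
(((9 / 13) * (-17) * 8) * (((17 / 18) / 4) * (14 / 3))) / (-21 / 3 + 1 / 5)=595 / 39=15.26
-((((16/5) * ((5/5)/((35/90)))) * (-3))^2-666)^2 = -4809977316/1500625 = -3205.32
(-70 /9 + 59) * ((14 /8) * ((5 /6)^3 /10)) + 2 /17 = 1402579 /264384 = 5.31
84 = 84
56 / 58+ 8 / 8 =57 / 29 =1.97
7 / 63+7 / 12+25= 925 / 36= 25.69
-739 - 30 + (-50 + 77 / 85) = -69538 / 85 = -818.09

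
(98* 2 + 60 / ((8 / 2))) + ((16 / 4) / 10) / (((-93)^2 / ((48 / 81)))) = 246366797 / 1167615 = 211.00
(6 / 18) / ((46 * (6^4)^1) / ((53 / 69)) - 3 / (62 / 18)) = 1643 / 382551579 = 0.00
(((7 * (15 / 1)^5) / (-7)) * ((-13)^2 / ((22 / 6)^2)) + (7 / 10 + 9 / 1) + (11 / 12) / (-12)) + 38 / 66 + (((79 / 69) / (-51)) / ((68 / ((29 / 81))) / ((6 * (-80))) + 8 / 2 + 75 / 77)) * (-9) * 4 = -132969090348027004777 / 13929997253040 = -9545521.65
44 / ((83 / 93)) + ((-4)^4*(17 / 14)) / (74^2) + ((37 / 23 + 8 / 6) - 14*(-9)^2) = -59365687355 / 54881841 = -1081.70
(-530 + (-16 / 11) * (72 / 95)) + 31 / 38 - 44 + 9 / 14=-4196204 / 7315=-573.64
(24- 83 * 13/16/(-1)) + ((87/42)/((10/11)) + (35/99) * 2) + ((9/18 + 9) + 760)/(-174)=144699571/1607760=90.00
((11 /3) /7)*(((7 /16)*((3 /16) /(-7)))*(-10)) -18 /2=-8009 /896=-8.94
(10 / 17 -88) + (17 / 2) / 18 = -53207 / 612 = -86.94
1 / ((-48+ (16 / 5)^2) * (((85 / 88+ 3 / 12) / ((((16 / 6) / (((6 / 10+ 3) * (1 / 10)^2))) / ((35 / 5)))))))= -0.23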